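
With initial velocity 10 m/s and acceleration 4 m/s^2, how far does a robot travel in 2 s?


Given: v0 = 10 m/s, a = 4 m/s^2, t = 2 s
Using s = v0*t + (1/2)*a*t^2
s = 10*2 + (1/2)*4*2^2
s = 20 + (1/2)*16
s = 20 + 8
s = 28

28 m


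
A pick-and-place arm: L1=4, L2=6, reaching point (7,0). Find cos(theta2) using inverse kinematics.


Given: L1 = 4, L2 = 6, target (x, y) = (7, 0)
Using cos(theta2) = (x^2 + y^2 - L1^2 - L2^2) / (2*L1*L2)
x^2 + y^2 = 7^2 + 0 = 49
L1^2 + L2^2 = 16 + 36 = 52
Numerator = 49 - 52 = -3
Denominator = 2*4*6 = 48
cos(theta2) = -3/48 = -1/16

-1/16


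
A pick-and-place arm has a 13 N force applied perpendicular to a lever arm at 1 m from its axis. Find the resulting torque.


Given: F = 13 N, r = 1 m, angle = 90 deg (perpendicular)
Using tau = F * r * sin(90)
sin(90) = 1
tau = 13 * 1 * 1
tau = 13 Nm

13 Nm


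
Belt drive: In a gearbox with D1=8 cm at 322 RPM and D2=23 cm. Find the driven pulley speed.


Given: D1 = 8 cm, w1 = 322 RPM, D2 = 23 cm
Using D1*w1 = D2*w2
w2 = D1*w1 / D2
w2 = 8*322 / 23
w2 = 2576 / 23
w2 = 112 RPM

112 RPM


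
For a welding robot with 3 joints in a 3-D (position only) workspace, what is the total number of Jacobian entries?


Given: task space dimension = 3, joints = 3
Jacobian is a 3 x 3 matrix
Total entries = rows * columns
Total = 3 * 3
Total = 9

9


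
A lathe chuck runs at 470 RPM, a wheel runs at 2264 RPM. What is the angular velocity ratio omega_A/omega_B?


Given: RPM_A = 470, RPM_B = 2264
omega = 2*pi*RPM/60, so omega_A/omega_B = RPM_A / RPM_B
omega_A/omega_B = 470 / 2264
omega_A/omega_B = 235/1132

235/1132


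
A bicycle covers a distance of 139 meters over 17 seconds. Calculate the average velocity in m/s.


Given: distance d = 139 m, time t = 17 s
Using v = d / t
v = 139 / 17
v = 139/17 m/s

139/17 m/s


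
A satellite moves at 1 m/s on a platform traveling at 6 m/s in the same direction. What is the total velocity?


Given: object velocity = 1 m/s, platform velocity = 6 m/s (same direction)
Using classical velocity addition: v_total = v_object + v_platform
v_total = 1 + 6
v_total = 7 m/s

7 m/s


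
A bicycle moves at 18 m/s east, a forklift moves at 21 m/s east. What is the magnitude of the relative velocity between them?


Given: v_A = 18 m/s east, v_B = 21 m/s east
Both move in the same direction; relative speed = |v_A - v_B|
|18 - 21| = |-3|
= 3 m/s

3 m/s


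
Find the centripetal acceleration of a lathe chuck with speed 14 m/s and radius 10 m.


Given: v = 14 m/s, r = 10 m
Using a_c = v^2 / r
a_c = 14^2 / 10
a_c = 196 / 10
a_c = 98/5 m/s^2

98/5 m/s^2


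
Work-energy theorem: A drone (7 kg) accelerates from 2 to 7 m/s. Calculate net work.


Given: m = 7 kg, v0 = 2 m/s, v = 7 m/s
Using W = (1/2)*m*(v^2 - v0^2)
v^2 = 7^2 = 49
v0^2 = 2^2 = 4
v^2 - v0^2 = 49 - 4 = 45
W = (1/2)*7*45 = 315/2 J

315/2 J


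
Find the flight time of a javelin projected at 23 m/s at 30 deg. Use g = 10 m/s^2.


Given: v0 = 23 m/s, theta = 30 deg, g = 10 m/s^2
sin(30) = 1/2
Using T = 2*v0*sin(theta) / g
T = 2*23*1/2 / 10
T = 23 / 10
T = 23/10 s

23/10 s


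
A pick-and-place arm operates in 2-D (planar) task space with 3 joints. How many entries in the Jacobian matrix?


Given: task space dimension = 2, joints = 3
Jacobian is a 2 x 3 matrix
Total entries = rows * columns
Total = 2 * 3
Total = 6

6


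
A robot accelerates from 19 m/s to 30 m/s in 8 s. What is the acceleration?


Given: initial velocity v0 = 19 m/s, final velocity v = 30 m/s, time t = 8 s
Using a = (v - v0) / t
a = (30 - 19) / 8
a = 11 / 8
a = 11/8 m/s^2

11/8 m/s^2


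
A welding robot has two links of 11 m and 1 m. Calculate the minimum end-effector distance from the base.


Given: L1 = 11 m, L2 = 1 m
For a 2-link planar arm, min reach = |L1 - L2| (second link folded back)
Min reach = |11 - 1|
Min reach = 10 m

10 m


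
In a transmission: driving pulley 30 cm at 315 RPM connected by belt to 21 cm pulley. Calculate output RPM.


Given: D1 = 30 cm, w1 = 315 RPM, D2 = 21 cm
Using D1*w1 = D2*w2
w2 = D1*w1 / D2
w2 = 30*315 / 21
w2 = 9450 / 21
w2 = 450 RPM

450 RPM


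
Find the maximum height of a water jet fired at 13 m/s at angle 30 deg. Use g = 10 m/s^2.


Given: v0 = 13 m/s, theta = 30 deg, g = 10 m/s^2
sin^2(30) = 1/4
Using H = v0^2 * sin^2(theta) / (2*g)
H = 13^2 * 1/4 / (2*10)
H = 169 * 1/4 / 20
H = 169/4 / 20
H = 169/80 m

169/80 m


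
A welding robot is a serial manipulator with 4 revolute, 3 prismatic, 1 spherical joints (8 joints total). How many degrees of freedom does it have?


Given: serial robot with 4 revolute, 3 prismatic, 1 spherical joints
DOF contribution per joint type: revolute=1, prismatic=1, spherical=3, fixed=0
DOF = 4*1 + 3*1 + 1*3
DOF = 10

10


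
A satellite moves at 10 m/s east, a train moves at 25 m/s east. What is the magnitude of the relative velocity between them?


Given: v_A = 10 m/s east, v_B = 25 m/s east
Both move in the same direction; relative speed = |v_A - v_B|
|10 - 25| = |-15|
= 15 m/s

15 m/s


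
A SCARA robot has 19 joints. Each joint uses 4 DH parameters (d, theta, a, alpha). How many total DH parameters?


Given: 19 joints, 4 DH parameters per joint (d, theta, a, alpha)
Total DH parameters = number_of_joints * 4
Total = 19 * 4
Total = 76

76


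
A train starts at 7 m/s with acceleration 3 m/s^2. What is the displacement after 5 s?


Given: v0 = 7 m/s, a = 3 m/s^2, t = 5 s
Using s = v0*t + (1/2)*a*t^2
s = 7*5 + (1/2)*3*5^2
s = 35 + (1/2)*75
s = 35 + 75/2
s = 145/2

145/2 m


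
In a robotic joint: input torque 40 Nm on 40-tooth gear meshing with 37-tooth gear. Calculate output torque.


Given: N1 = 40, N2 = 37, T1 = 40 Nm
Using T2/T1 = N2/N1
T2 = T1 * N2 / N1
T2 = 40 * 37 / 40
T2 = 1480 / 40
T2 = 37 Nm

37 Nm


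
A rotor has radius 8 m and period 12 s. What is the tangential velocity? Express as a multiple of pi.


Given: radius r = 8 m, period T = 12 s
Using v = 2*pi*r / T
v = 2*pi*8 / 12
v = 16*pi / 12
v = 4/3*pi m/s

4/3*pi m/s


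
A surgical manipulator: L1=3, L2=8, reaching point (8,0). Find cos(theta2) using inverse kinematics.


Given: L1 = 3, L2 = 8, target (x, y) = (8, 0)
Using cos(theta2) = (x^2 + y^2 - L1^2 - L2^2) / (2*L1*L2)
x^2 + y^2 = 8^2 + 0 = 64
L1^2 + L2^2 = 9 + 64 = 73
Numerator = 64 - 73 = -9
Denominator = 2*3*8 = 48
cos(theta2) = -9/48 = -3/16

-3/16


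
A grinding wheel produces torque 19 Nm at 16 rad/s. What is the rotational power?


Given: tau = 19 Nm, omega = 16 rad/s
Using P = tau * omega
P = 19 * 16
P = 304 W

304 W


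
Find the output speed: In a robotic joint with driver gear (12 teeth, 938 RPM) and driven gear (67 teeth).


Given: N1 = 12 teeth, w1 = 938 RPM, N2 = 67 teeth
Using N1*w1 = N2*w2
w2 = N1*w1 / N2
w2 = 12*938 / 67
w2 = 11256 / 67
w2 = 168 RPM

168 RPM


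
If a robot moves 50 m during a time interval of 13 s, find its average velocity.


Given: distance d = 50 m, time t = 13 s
Using v = d / t
v = 50 / 13
v = 50/13 m/s

50/13 m/s


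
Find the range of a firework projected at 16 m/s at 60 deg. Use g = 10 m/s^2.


Given: v0 = 16 m/s, theta = 60 deg, g = 10 m/s^2
sin(2*60) = sin(120) = sqrt(3)/2
Using R = v0^2 * sin(2*theta) / g
R = 16^2 * (sqrt(3)/2) / 10
R = 256 * sqrt(3) / 20
R = 64/5*sqrt(3) m

64/5*sqrt(3) m


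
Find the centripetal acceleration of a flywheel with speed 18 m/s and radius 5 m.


Given: v = 18 m/s, r = 5 m
Using a_c = v^2 / r
a_c = 18^2 / 5
a_c = 324 / 5
a_c = 324/5 m/s^2

324/5 m/s^2


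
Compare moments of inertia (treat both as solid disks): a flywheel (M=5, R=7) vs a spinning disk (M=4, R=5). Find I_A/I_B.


Given: M1=5 kg, R1=7 m, M2=4 kg, R2=5 m
For a disk: I = (1/2)*M*R^2, so I_A/I_B = (M1*R1^2)/(M2*R2^2)
M1*R1^2 = 5*49 = 245
M2*R2^2 = 4*25 = 100
I_A/I_B = 245/100 = 49/20

49/20


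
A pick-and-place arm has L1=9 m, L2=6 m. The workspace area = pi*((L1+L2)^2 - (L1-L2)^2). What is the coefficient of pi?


Given: L1 = 9, L2 = 6
(L1+L2)^2 = (15)^2 = 225
(L1-L2)^2 = (3)^2 = 9
Difference = 225 - 9 = 216
This equals 4*L1*L2 = 4*9*6 = 216
Workspace area = 216*pi

216


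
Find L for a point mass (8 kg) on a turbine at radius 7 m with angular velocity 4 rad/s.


Given: m = 8 kg, r = 7 m, omega = 4 rad/s
For a point mass: I = m*r^2
I = 8*7^2 = 8*49 = 392
L = I*omega = 392*4
L = 1568 kg*m^2/s

1568 kg*m^2/s


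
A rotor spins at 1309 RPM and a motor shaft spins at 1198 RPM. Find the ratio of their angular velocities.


Given: RPM_A = 1309, RPM_B = 1198
omega = 2*pi*RPM/60, so omega_A/omega_B = RPM_A / RPM_B
omega_A/omega_B = 1309 / 1198
omega_A/omega_B = 1309/1198

1309/1198


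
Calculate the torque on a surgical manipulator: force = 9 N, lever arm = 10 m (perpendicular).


Given: F = 9 N, r = 10 m, angle = 90 deg (perpendicular)
Using tau = F * r * sin(90)
sin(90) = 1
tau = 9 * 10 * 1
tau = 90 Nm

90 Nm


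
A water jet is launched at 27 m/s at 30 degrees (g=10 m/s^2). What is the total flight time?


Given: v0 = 27 m/s, theta = 30 deg, g = 10 m/s^2
sin(30) = 1/2
Using T = 2*v0*sin(theta) / g
T = 2*27*1/2 / 10
T = 27 / 10
T = 27/10 s

27/10 s


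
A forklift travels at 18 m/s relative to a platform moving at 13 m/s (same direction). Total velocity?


Given: object velocity = 18 m/s, platform velocity = 13 m/s (same direction)
Using classical velocity addition: v_total = v_object + v_platform
v_total = 18 + 13
v_total = 31 m/s

31 m/s


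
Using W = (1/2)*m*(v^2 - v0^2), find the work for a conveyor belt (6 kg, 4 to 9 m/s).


Given: m = 6 kg, v0 = 4 m/s, v = 9 m/s
Using W = (1/2)*m*(v^2 - v0^2)
v^2 = 9^2 = 81
v0^2 = 4^2 = 16
v^2 - v0^2 = 81 - 16 = 65
W = (1/2)*6*65 = 195 J

195 J


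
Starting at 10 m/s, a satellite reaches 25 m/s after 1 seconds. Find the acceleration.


Given: initial velocity v0 = 10 m/s, final velocity v = 25 m/s, time t = 1 s
Using a = (v - v0) / t
a = (25 - 10) / 1
a = 15 / 1
a = 15 m/s^2

15 m/s^2


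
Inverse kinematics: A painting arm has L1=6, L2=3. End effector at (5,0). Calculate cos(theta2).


Given: L1 = 6, L2 = 3, target (x, y) = (5, 0)
Using cos(theta2) = (x^2 + y^2 - L1^2 - L2^2) / (2*L1*L2)
x^2 + y^2 = 5^2 + 0 = 25
L1^2 + L2^2 = 36 + 9 = 45
Numerator = 25 - 45 = -20
Denominator = 2*6*3 = 36
cos(theta2) = -20/36 = -5/9

-5/9


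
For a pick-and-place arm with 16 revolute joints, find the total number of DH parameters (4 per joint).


Given: 16 joints, 4 DH parameters per joint (d, theta, a, alpha)
Total DH parameters = number_of_joints * 4
Total = 16 * 4
Total = 64

64


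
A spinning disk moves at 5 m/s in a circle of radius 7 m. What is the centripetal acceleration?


Given: v = 5 m/s, r = 7 m
Using a_c = v^2 / r
a_c = 5^2 / 7
a_c = 25 / 7
a_c = 25/7 m/s^2

25/7 m/s^2


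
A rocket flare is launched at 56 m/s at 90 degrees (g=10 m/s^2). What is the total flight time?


Given: v0 = 56 m/s, theta = 90 deg, g = 10 m/s^2
sin(90) = 1
Using T = 2*v0*sin(theta) / g
T = 2*56*1 / 10
T = 112 / 10
T = 56/5 s

56/5 s


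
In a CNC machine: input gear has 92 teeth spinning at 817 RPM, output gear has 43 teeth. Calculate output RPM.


Given: N1 = 92 teeth, w1 = 817 RPM, N2 = 43 teeth
Using N1*w1 = N2*w2
w2 = N1*w1 / N2
w2 = 92*817 / 43
w2 = 75164 / 43
w2 = 1748 RPM

1748 RPM


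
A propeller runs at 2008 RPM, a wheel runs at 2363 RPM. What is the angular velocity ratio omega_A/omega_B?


Given: RPM_A = 2008, RPM_B = 2363
omega = 2*pi*RPM/60, so omega_A/omega_B = RPM_A / RPM_B
omega_A/omega_B = 2008 / 2363
omega_A/omega_B = 2008/2363

2008/2363


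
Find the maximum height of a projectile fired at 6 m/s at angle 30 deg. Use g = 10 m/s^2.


Given: v0 = 6 m/s, theta = 30 deg, g = 10 m/s^2
sin^2(30) = 1/4
Using H = v0^2 * sin^2(theta) / (2*g)
H = 6^2 * 1/4 / (2*10)
H = 36 * 1/4 / 20
H = 9 / 20
H = 9/20 m

9/20 m


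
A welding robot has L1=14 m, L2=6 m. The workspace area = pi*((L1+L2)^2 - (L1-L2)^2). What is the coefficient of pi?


Given: L1 = 14, L2 = 6
(L1+L2)^2 = (20)^2 = 400
(L1-L2)^2 = (8)^2 = 64
Difference = 400 - 64 = 336
This equals 4*L1*L2 = 4*14*6 = 336
Workspace area = 336*pi

336


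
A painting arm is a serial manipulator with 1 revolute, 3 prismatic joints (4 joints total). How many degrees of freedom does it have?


Given: serial robot with 1 revolute, 3 prismatic joints
DOF contribution per joint type: revolute=1, prismatic=1, spherical=3, fixed=0
DOF = 1*1 + 3*1
DOF = 4

4


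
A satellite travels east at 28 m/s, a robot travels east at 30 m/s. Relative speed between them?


Given: v_A = 28 m/s east, v_B = 30 m/s east
Both move in the same direction; relative speed = |v_A - v_B|
|28 - 30| = |-2|
= 2 m/s

2 m/s


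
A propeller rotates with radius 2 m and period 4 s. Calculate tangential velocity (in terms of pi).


Given: radius r = 2 m, period T = 4 s
Using v = 2*pi*r / T
v = 2*pi*2 / 4
v = 4*pi / 4
v = 1*pi m/s

1*pi m/s


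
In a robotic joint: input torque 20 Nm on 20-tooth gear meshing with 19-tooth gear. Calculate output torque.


Given: N1 = 20, N2 = 19, T1 = 20 Nm
Using T2/T1 = N2/N1
T2 = T1 * N2 / N1
T2 = 20 * 19 / 20
T2 = 380 / 20
T2 = 19 Nm

19 Nm


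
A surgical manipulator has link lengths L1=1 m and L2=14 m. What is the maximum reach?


Given: L1 = 1 m, L2 = 14 m
For a 2-link planar arm, max reach = L1 + L2 (fully extended)
Max reach = 1 + 14
Max reach = 15 m

15 m


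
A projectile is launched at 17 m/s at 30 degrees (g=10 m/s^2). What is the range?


Given: v0 = 17 m/s, theta = 30 deg, g = 10 m/s^2
sin(2*30) = sin(60) = sqrt(3)/2
Using R = v0^2 * sin(2*theta) / g
R = 17^2 * (sqrt(3)/2) / 10
R = 289 * sqrt(3) / 20
R = 289/20*sqrt(3) m

289/20*sqrt(3) m


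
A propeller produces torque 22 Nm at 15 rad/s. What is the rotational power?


Given: tau = 22 Nm, omega = 15 rad/s
Using P = tau * omega
P = 22 * 15
P = 330 W

330 W


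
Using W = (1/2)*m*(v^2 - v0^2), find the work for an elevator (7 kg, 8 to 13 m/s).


Given: m = 7 kg, v0 = 8 m/s, v = 13 m/s
Using W = (1/2)*m*(v^2 - v0^2)
v^2 = 13^2 = 169
v0^2 = 8^2 = 64
v^2 - v0^2 = 169 - 64 = 105
W = (1/2)*7*105 = 735/2 J

735/2 J


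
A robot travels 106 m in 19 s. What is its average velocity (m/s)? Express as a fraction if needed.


Given: distance d = 106 m, time t = 19 s
Using v = d / t
v = 106 / 19
v = 106/19 m/s

106/19 m/s


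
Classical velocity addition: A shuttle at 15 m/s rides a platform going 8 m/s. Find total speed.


Given: object velocity = 15 m/s, platform velocity = 8 m/s (same direction)
Using classical velocity addition: v_total = v_object + v_platform
v_total = 15 + 8
v_total = 23 m/s

23 m/s


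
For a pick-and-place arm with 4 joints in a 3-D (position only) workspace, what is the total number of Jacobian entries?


Given: task space dimension = 3, joints = 4
Jacobian is a 3 x 4 matrix
Total entries = rows * columns
Total = 3 * 4
Total = 12

12


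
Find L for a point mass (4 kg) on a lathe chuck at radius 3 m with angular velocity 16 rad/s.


Given: m = 4 kg, r = 3 m, omega = 16 rad/s
For a point mass: I = m*r^2
I = 4*3^2 = 4*9 = 36
L = I*omega = 36*16
L = 576 kg*m^2/s

576 kg*m^2/s


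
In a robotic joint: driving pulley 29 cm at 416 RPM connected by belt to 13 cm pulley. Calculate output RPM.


Given: D1 = 29 cm, w1 = 416 RPM, D2 = 13 cm
Using D1*w1 = D2*w2
w2 = D1*w1 / D2
w2 = 29*416 / 13
w2 = 12064 / 13
w2 = 928 RPM

928 RPM


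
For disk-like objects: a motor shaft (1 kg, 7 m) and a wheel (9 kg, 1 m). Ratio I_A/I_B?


Given: M1=1 kg, R1=7 m, M2=9 kg, R2=1 m
For a disk: I = (1/2)*M*R^2, so I_A/I_B = (M1*R1^2)/(M2*R2^2)
M1*R1^2 = 1*49 = 49
M2*R2^2 = 9*1 = 9
I_A/I_B = 49/9 = 49/9

49/9


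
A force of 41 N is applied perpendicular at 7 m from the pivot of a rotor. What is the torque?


Given: F = 41 N, r = 7 m, angle = 90 deg (perpendicular)
Using tau = F * r * sin(90)
sin(90) = 1
tau = 41 * 7 * 1
tau = 287 Nm

287 Nm


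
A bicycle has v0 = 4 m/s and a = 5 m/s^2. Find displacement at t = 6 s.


Given: v0 = 4 m/s, a = 5 m/s^2, t = 6 s
Using s = v0*t + (1/2)*a*t^2
s = 4*6 + (1/2)*5*6^2
s = 24 + (1/2)*180
s = 24 + 90
s = 114

114 m


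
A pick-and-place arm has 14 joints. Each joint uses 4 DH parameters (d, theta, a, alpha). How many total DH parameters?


Given: 14 joints, 4 DH parameters per joint (d, theta, a, alpha)
Total DH parameters = number_of_joints * 4
Total = 14 * 4
Total = 56

56


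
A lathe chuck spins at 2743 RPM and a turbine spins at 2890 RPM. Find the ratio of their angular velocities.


Given: RPM_A = 2743, RPM_B = 2890
omega = 2*pi*RPM/60, so omega_A/omega_B = RPM_A / RPM_B
omega_A/omega_B = 2743 / 2890
omega_A/omega_B = 2743/2890

2743/2890


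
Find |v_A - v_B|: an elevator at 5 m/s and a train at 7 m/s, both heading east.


Given: v_A = 5 m/s east, v_B = 7 m/s east
Both move in the same direction; relative speed = |v_A - v_B|
|5 - 7| = |-2|
= 2 m/s

2 m/s


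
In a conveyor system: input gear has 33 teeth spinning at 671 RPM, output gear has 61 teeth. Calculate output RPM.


Given: N1 = 33 teeth, w1 = 671 RPM, N2 = 61 teeth
Using N1*w1 = N2*w2
w2 = N1*w1 / N2
w2 = 33*671 / 61
w2 = 22143 / 61
w2 = 363 RPM

363 RPM


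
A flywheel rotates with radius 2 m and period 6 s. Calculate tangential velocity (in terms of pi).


Given: radius r = 2 m, period T = 6 s
Using v = 2*pi*r / T
v = 2*pi*2 / 6
v = 4*pi / 6
v = 2/3*pi m/s

2/3*pi m/s


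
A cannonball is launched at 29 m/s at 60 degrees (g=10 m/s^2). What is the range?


Given: v0 = 29 m/s, theta = 60 deg, g = 10 m/s^2
sin(2*60) = sin(120) = sqrt(3)/2
Using R = v0^2 * sin(2*theta) / g
R = 29^2 * (sqrt(3)/2) / 10
R = 841 * sqrt(3) / 20
R = 841/20*sqrt(3) m

841/20*sqrt(3) m


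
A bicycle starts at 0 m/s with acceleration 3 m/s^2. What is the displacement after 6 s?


Given: v0 = 0 m/s, a = 3 m/s^2, t = 6 s
Using s = v0*t + (1/2)*a*t^2
s = 0*6 + (1/2)*3*6^2
s = 0 + (1/2)*108
s = 0 + 54
s = 54

54 m


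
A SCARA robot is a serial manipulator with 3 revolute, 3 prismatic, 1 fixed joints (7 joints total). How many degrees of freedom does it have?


Given: serial robot with 3 revolute, 3 prismatic, 1 fixed joints
DOF contribution per joint type: revolute=1, prismatic=1, spherical=3, fixed=0
DOF = 3*1 + 3*1 + 1*0
DOF = 6

6


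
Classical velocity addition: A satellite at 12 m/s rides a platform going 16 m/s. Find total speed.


Given: object velocity = 12 m/s, platform velocity = 16 m/s (same direction)
Using classical velocity addition: v_total = v_object + v_platform
v_total = 12 + 16
v_total = 28 m/s

28 m/s


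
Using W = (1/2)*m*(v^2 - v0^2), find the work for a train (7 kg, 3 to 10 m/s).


Given: m = 7 kg, v0 = 3 m/s, v = 10 m/s
Using W = (1/2)*m*(v^2 - v0^2)
v^2 = 10^2 = 100
v0^2 = 3^2 = 9
v^2 - v0^2 = 100 - 9 = 91
W = (1/2)*7*91 = 637/2 J

637/2 J


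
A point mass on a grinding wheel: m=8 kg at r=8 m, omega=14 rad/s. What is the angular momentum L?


Given: m = 8 kg, r = 8 m, omega = 14 rad/s
For a point mass: I = m*r^2
I = 8*8^2 = 8*64 = 512
L = I*omega = 512*14
L = 7168 kg*m^2/s

7168 kg*m^2/s


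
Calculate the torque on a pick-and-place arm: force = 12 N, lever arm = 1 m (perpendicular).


Given: F = 12 N, r = 1 m, angle = 90 deg (perpendicular)
Using tau = F * r * sin(90)
sin(90) = 1
tau = 12 * 1 * 1
tau = 12 Nm

12 Nm


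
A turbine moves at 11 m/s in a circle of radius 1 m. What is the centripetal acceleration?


Given: v = 11 m/s, r = 1 m
Using a_c = v^2 / r
a_c = 11^2 / 1
a_c = 121 / 1
a_c = 121 m/s^2

121 m/s^2


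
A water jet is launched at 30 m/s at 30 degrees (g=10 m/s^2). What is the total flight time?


Given: v0 = 30 m/s, theta = 30 deg, g = 10 m/s^2
sin(30) = 1/2
Using T = 2*v0*sin(theta) / g
T = 2*30*1/2 / 10
T = 30 / 10
T = 3 s

3 s


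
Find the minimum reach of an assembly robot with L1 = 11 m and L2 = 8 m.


Given: L1 = 11 m, L2 = 8 m
For a 2-link planar arm, min reach = |L1 - L2| (second link folded back)
Min reach = |11 - 8|
Min reach = 3 m

3 m


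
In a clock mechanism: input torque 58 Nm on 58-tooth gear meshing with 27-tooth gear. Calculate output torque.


Given: N1 = 58, N2 = 27, T1 = 58 Nm
Using T2/T1 = N2/N1
T2 = T1 * N2 / N1
T2 = 58 * 27 / 58
T2 = 1566 / 58
T2 = 27 Nm

27 Nm


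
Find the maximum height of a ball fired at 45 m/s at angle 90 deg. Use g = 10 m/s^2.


Given: v0 = 45 m/s, theta = 90 deg, g = 10 m/s^2
sin^2(90) = 1
Using H = v0^2 * sin^2(theta) / (2*g)
H = 45^2 * 1 / (2*10)
H = 2025 * 1 / 20
H = 2025 / 20
H = 405/4 m

405/4 m


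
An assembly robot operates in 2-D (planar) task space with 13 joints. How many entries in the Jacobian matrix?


Given: task space dimension = 2, joints = 13
Jacobian is a 2 x 13 matrix
Total entries = rows * columns
Total = 2 * 13
Total = 26

26


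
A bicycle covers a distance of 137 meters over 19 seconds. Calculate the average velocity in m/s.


Given: distance d = 137 m, time t = 19 s
Using v = d / t
v = 137 / 19
v = 137/19 m/s

137/19 m/s


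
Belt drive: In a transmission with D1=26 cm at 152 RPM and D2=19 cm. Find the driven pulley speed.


Given: D1 = 26 cm, w1 = 152 RPM, D2 = 19 cm
Using D1*w1 = D2*w2
w2 = D1*w1 / D2
w2 = 26*152 / 19
w2 = 3952 / 19
w2 = 208 RPM

208 RPM


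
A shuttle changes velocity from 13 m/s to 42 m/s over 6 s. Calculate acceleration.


Given: initial velocity v0 = 13 m/s, final velocity v = 42 m/s, time t = 6 s
Using a = (v - v0) / t
a = (42 - 13) / 6
a = 29 / 6
a = 29/6 m/s^2

29/6 m/s^2


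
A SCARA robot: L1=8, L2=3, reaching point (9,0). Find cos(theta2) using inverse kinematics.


Given: L1 = 8, L2 = 3, target (x, y) = (9, 0)
Using cos(theta2) = (x^2 + y^2 - L1^2 - L2^2) / (2*L1*L2)
x^2 + y^2 = 9^2 + 0 = 81
L1^2 + L2^2 = 64 + 9 = 73
Numerator = 81 - 73 = 8
Denominator = 2*8*3 = 48
cos(theta2) = 8/48 = 1/6

1/6


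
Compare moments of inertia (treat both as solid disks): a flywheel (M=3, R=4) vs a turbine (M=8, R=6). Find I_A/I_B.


Given: M1=3 kg, R1=4 m, M2=8 kg, R2=6 m
For a disk: I = (1/2)*M*R^2, so I_A/I_B = (M1*R1^2)/(M2*R2^2)
M1*R1^2 = 3*16 = 48
M2*R2^2 = 8*36 = 288
I_A/I_B = 48/288 = 1/6

1/6


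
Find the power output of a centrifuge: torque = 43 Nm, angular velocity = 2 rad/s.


Given: tau = 43 Nm, omega = 2 rad/s
Using P = tau * omega
P = 43 * 2
P = 86 W

86 W


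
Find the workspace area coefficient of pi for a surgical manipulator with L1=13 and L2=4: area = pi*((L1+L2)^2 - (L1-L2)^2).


Given: L1 = 13, L2 = 4
(L1+L2)^2 = (17)^2 = 289
(L1-L2)^2 = (9)^2 = 81
Difference = 289 - 81 = 208
This equals 4*L1*L2 = 4*13*4 = 208
Workspace area = 208*pi

208


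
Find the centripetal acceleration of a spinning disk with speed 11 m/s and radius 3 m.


Given: v = 11 m/s, r = 3 m
Using a_c = v^2 / r
a_c = 11^2 / 3
a_c = 121 / 3
a_c = 121/3 m/s^2

121/3 m/s^2


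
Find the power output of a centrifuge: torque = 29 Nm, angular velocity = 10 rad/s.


Given: tau = 29 Nm, omega = 10 rad/s
Using P = tau * omega
P = 29 * 10
P = 290 W

290 W


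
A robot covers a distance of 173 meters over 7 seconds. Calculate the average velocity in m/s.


Given: distance d = 173 m, time t = 7 s
Using v = d / t
v = 173 / 7
v = 173/7 m/s

173/7 m/s


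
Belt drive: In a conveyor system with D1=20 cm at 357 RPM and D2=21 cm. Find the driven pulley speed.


Given: D1 = 20 cm, w1 = 357 RPM, D2 = 21 cm
Using D1*w1 = D2*w2
w2 = D1*w1 / D2
w2 = 20*357 / 21
w2 = 7140 / 21
w2 = 340 RPM

340 RPM


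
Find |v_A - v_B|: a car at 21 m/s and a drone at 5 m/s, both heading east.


Given: v_A = 21 m/s east, v_B = 5 m/s east
Both move in the same direction; relative speed = |v_A - v_B|
|21 - 5| = |16|
= 16 m/s

16 m/s


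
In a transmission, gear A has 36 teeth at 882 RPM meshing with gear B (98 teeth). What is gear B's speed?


Given: N1 = 36 teeth, w1 = 882 RPM, N2 = 98 teeth
Using N1*w1 = N2*w2
w2 = N1*w1 / N2
w2 = 36*882 / 98
w2 = 31752 / 98
w2 = 324 RPM

324 RPM


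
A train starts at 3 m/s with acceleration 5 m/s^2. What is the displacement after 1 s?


Given: v0 = 3 m/s, a = 5 m/s^2, t = 1 s
Using s = v0*t + (1/2)*a*t^2
s = 3*1 + (1/2)*5*1^2
s = 3 + (1/2)*5
s = 3 + 5/2
s = 11/2

11/2 m


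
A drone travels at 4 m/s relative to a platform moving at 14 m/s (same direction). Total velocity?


Given: object velocity = 4 m/s, platform velocity = 14 m/s (same direction)
Using classical velocity addition: v_total = v_object + v_platform
v_total = 4 + 14
v_total = 18 m/s

18 m/s


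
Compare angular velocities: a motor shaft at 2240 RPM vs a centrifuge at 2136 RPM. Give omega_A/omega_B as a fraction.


Given: RPM_A = 2240, RPM_B = 2136
omega = 2*pi*RPM/60, so omega_A/omega_B = RPM_A / RPM_B
omega_A/omega_B = 2240 / 2136
omega_A/omega_B = 280/267

280/267


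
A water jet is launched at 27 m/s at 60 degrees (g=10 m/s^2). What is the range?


Given: v0 = 27 m/s, theta = 60 deg, g = 10 m/s^2
sin(2*60) = sin(120) = sqrt(3)/2
Using R = v0^2 * sin(2*theta) / g
R = 27^2 * (sqrt(3)/2) / 10
R = 729 * sqrt(3) / 20
R = 729/20*sqrt(3) m

729/20*sqrt(3) m


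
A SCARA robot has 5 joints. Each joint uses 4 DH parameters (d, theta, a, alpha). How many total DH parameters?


Given: 5 joints, 4 DH parameters per joint (d, theta, a, alpha)
Total DH parameters = number_of_joints * 4
Total = 5 * 4
Total = 20

20


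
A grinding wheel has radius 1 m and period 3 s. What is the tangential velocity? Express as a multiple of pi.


Given: radius r = 1 m, period T = 3 s
Using v = 2*pi*r / T
v = 2*pi*1 / 3
v = 2*pi / 3
v = 2/3*pi m/s

2/3*pi m/s


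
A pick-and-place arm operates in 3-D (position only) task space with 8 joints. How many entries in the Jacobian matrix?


Given: task space dimension = 3, joints = 8
Jacobian is a 3 x 8 matrix
Total entries = rows * columns
Total = 3 * 8
Total = 24

24


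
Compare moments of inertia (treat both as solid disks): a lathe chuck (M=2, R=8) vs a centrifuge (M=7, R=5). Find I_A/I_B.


Given: M1=2 kg, R1=8 m, M2=7 kg, R2=5 m
For a disk: I = (1/2)*M*R^2, so I_A/I_B = (M1*R1^2)/(M2*R2^2)
M1*R1^2 = 2*64 = 128
M2*R2^2 = 7*25 = 175
I_A/I_B = 128/175 = 128/175

128/175


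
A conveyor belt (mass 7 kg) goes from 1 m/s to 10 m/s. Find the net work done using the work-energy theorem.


Given: m = 7 kg, v0 = 1 m/s, v = 10 m/s
Using W = (1/2)*m*(v^2 - v0^2)
v^2 = 10^2 = 100
v0^2 = 1^2 = 1
v^2 - v0^2 = 100 - 1 = 99
W = (1/2)*7*99 = 693/2 J

693/2 J


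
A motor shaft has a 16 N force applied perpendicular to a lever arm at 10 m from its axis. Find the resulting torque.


Given: F = 16 N, r = 10 m, angle = 90 deg (perpendicular)
Using tau = F * r * sin(90)
sin(90) = 1
tau = 16 * 10 * 1
tau = 160 Nm

160 Nm


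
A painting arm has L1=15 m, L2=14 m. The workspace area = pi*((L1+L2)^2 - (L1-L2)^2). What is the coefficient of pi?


Given: L1 = 15, L2 = 14
(L1+L2)^2 = (29)^2 = 841
(L1-L2)^2 = (1)^2 = 1
Difference = 841 - 1 = 840
This equals 4*L1*L2 = 4*15*14 = 840
Workspace area = 840*pi

840


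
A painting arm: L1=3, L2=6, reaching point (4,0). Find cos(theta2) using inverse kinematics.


Given: L1 = 3, L2 = 6, target (x, y) = (4, 0)
Using cos(theta2) = (x^2 + y^2 - L1^2 - L2^2) / (2*L1*L2)
x^2 + y^2 = 4^2 + 0 = 16
L1^2 + L2^2 = 9 + 36 = 45
Numerator = 16 - 45 = -29
Denominator = 2*3*6 = 36
cos(theta2) = -29/36 = -29/36

-29/36


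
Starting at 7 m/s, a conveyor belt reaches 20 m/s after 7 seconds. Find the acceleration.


Given: initial velocity v0 = 7 m/s, final velocity v = 20 m/s, time t = 7 s
Using a = (v - v0) / t
a = (20 - 7) / 7
a = 13 / 7
a = 13/7 m/s^2

13/7 m/s^2


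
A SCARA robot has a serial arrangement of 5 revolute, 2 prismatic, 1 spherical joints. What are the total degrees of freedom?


Given: serial robot with 5 revolute, 2 prismatic, 1 spherical joints
DOF contribution per joint type: revolute=1, prismatic=1, spherical=3, fixed=0
DOF = 5*1 + 2*1 + 1*3
DOF = 10

10


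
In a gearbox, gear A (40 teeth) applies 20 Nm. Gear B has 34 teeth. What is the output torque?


Given: N1 = 40, N2 = 34, T1 = 20 Nm
Using T2/T1 = N2/N1
T2 = T1 * N2 / N1
T2 = 20 * 34 / 40
T2 = 680 / 40
T2 = 17 Nm

17 Nm


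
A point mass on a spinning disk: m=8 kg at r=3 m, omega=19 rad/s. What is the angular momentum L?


Given: m = 8 kg, r = 3 m, omega = 19 rad/s
For a point mass: I = m*r^2
I = 8*3^2 = 8*9 = 72
L = I*omega = 72*19
L = 1368 kg*m^2/s

1368 kg*m^2/s


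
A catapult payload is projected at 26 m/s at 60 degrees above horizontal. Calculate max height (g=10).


Given: v0 = 26 m/s, theta = 60 deg, g = 10 m/s^2
sin^2(60) = 3/4
Using H = v0^2 * sin^2(theta) / (2*g)
H = 26^2 * 3/4 / (2*10)
H = 676 * 3/4 / 20
H = 507 / 20
H = 507/20 m

507/20 m


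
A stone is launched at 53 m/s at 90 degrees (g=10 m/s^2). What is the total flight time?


Given: v0 = 53 m/s, theta = 90 deg, g = 10 m/s^2
sin(90) = 1
Using T = 2*v0*sin(theta) / g
T = 2*53*1 / 10
T = 106 / 10
T = 53/5 s

53/5 s


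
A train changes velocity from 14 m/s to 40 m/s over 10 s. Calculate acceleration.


Given: initial velocity v0 = 14 m/s, final velocity v = 40 m/s, time t = 10 s
Using a = (v - v0) / t
a = (40 - 14) / 10
a = 26 / 10
a = 13/5 m/s^2

13/5 m/s^2


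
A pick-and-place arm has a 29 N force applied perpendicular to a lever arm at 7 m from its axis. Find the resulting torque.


Given: F = 29 N, r = 7 m, angle = 90 deg (perpendicular)
Using tau = F * r * sin(90)
sin(90) = 1
tau = 29 * 7 * 1
tau = 203 Nm

203 Nm


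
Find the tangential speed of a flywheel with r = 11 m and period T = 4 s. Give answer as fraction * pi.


Given: radius r = 11 m, period T = 4 s
Using v = 2*pi*r / T
v = 2*pi*11 / 4
v = 22*pi / 4
v = 11/2*pi m/s

11/2*pi m/s


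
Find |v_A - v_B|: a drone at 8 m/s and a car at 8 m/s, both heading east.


Given: v_A = 8 m/s east, v_B = 8 m/s east
Both move in the same direction; relative speed = |v_A - v_B|
|8 - 8| = |0|
= 0 m/s

0 m/s


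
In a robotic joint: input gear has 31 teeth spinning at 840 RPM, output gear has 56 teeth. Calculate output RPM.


Given: N1 = 31 teeth, w1 = 840 RPM, N2 = 56 teeth
Using N1*w1 = N2*w2
w2 = N1*w1 / N2
w2 = 31*840 / 56
w2 = 26040 / 56
w2 = 465 RPM

465 RPM


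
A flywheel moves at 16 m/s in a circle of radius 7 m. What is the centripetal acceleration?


Given: v = 16 m/s, r = 7 m
Using a_c = v^2 / r
a_c = 16^2 / 7
a_c = 256 / 7
a_c = 256/7 m/s^2

256/7 m/s^2


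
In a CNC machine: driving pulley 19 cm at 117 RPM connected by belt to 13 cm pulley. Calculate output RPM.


Given: D1 = 19 cm, w1 = 117 RPM, D2 = 13 cm
Using D1*w1 = D2*w2
w2 = D1*w1 / D2
w2 = 19*117 / 13
w2 = 2223 / 13
w2 = 171 RPM

171 RPM


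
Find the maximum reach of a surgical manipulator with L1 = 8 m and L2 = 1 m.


Given: L1 = 8 m, L2 = 1 m
For a 2-link planar arm, max reach = L1 + L2 (fully extended)
Max reach = 8 + 1
Max reach = 9 m

9 m


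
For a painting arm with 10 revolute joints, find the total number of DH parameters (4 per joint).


Given: 10 joints, 4 DH parameters per joint (d, theta, a, alpha)
Total DH parameters = number_of_joints * 4
Total = 10 * 4
Total = 40

40


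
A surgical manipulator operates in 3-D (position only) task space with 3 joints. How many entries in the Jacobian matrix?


Given: task space dimension = 3, joints = 3
Jacobian is a 3 x 3 matrix
Total entries = rows * columns
Total = 3 * 3
Total = 9

9


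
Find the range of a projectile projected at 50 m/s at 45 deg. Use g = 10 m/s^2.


Given: v0 = 50 m/s, theta = 45 deg, g = 10 m/s^2
sin(2*45) = sin(90) = 1
Using R = v0^2 * sin(2*theta) / g
R = 50^2 * 1 / 10
R = 2500 / 10
R = 250 m

250 m


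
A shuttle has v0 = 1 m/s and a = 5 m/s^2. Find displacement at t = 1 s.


Given: v0 = 1 m/s, a = 5 m/s^2, t = 1 s
Using s = v0*t + (1/2)*a*t^2
s = 1*1 + (1/2)*5*1^2
s = 1 + (1/2)*5
s = 1 + 5/2
s = 7/2

7/2 m


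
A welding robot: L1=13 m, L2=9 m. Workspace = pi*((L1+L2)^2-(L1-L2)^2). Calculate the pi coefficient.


Given: L1 = 13, L2 = 9
(L1+L2)^2 = (22)^2 = 484
(L1-L2)^2 = (4)^2 = 16
Difference = 484 - 16 = 468
This equals 4*L1*L2 = 4*13*9 = 468
Workspace area = 468*pi

468


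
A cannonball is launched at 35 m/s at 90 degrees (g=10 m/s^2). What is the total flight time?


Given: v0 = 35 m/s, theta = 90 deg, g = 10 m/s^2
sin(90) = 1
Using T = 2*v0*sin(theta) / g
T = 2*35*1 / 10
T = 70 / 10
T = 7 s

7 s


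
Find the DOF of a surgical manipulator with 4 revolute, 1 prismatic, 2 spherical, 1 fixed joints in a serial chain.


Given: serial robot with 4 revolute, 1 prismatic, 2 spherical, 1 fixed joints
DOF contribution per joint type: revolute=1, prismatic=1, spherical=3, fixed=0
DOF = 4*1 + 1*1 + 2*3 + 1*0
DOF = 11

11


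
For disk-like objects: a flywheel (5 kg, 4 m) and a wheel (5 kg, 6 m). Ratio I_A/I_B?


Given: M1=5 kg, R1=4 m, M2=5 kg, R2=6 m
For a disk: I = (1/2)*M*R^2, so I_A/I_B = (M1*R1^2)/(M2*R2^2)
M1*R1^2 = 5*16 = 80
M2*R2^2 = 5*36 = 180
I_A/I_B = 80/180 = 4/9

4/9


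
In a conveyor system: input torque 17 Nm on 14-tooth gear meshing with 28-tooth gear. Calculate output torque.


Given: N1 = 14, N2 = 28, T1 = 17 Nm
Using T2/T1 = N2/N1
T2 = T1 * N2 / N1
T2 = 17 * 28 / 14
T2 = 476 / 14
T2 = 34 Nm

34 Nm


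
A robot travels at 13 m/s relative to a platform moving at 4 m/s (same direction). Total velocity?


Given: object velocity = 13 m/s, platform velocity = 4 m/s (same direction)
Using classical velocity addition: v_total = v_object + v_platform
v_total = 13 + 4
v_total = 17 m/s

17 m/s


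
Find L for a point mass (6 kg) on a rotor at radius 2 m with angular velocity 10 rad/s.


Given: m = 6 kg, r = 2 m, omega = 10 rad/s
For a point mass: I = m*r^2
I = 6*2^2 = 6*4 = 24
L = I*omega = 24*10
L = 240 kg*m^2/s

240 kg*m^2/s


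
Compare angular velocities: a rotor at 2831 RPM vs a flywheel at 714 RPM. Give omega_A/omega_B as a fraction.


Given: RPM_A = 2831, RPM_B = 714
omega = 2*pi*RPM/60, so omega_A/omega_B = RPM_A / RPM_B
omega_A/omega_B = 2831 / 714
omega_A/omega_B = 2831/714

2831/714


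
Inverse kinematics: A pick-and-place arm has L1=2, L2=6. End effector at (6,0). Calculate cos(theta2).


Given: L1 = 2, L2 = 6, target (x, y) = (6, 0)
Using cos(theta2) = (x^2 + y^2 - L1^2 - L2^2) / (2*L1*L2)
x^2 + y^2 = 6^2 + 0 = 36
L1^2 + L2^2 = 4 + 36 = 40
Numerator = 36 - 40 = -4
Denominator = 2*2*6 = 24
cos(theta2) = -4/24 = -1/6

-1/6


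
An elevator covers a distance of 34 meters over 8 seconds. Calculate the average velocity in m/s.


Given: distance d = 34 m, time t = 8 s
Using v = d / t
v = 34 / 8
v = 17/4 m/s

17/4 m/s


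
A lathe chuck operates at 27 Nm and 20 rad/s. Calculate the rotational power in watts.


Given: tau = 27 Nm, omega = 20 rad/s
Using P = tau * omega
P = 27 * 20
P = 540 W

540 W


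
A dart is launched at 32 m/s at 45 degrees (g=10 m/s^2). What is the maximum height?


Given: v0 = 32 m/s, theta = 45 deg, g = 10 m/s^2
sin^2(45) = 1/2
Using H = v0^2 * sin^2(theta) / (2*g)
H = 32^2 * 1/2 / (2*10)
H = 1024 * 1/2 / 20
H = 512 / 20
H = 128/5 m

128/5 m


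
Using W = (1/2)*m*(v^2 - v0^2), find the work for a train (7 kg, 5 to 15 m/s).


Given: m = 7 kg, v0 = 5 m/s, v = 15 m/s
Using W = (1/2)*m*(v^2 - v0^2)
v^2 = 15^2 = 225
v0^2 = 5^2 = 25
v^2 - v0^2 = 225 - 25 = 200
W = (1/2)*7*200 = 700 J

700 J


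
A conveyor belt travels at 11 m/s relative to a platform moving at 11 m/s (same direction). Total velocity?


Given: object velocity = 11 m/s, platform velocity = 11 m/s (same direction)
Using classical velocity addition: v_total = v_object + v_platform
v_total = 11 + 11
v_total = 22 m/s

22 m/s


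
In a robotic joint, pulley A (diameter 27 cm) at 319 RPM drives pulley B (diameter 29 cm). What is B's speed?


Given: D1 = 27 cm, w1 = 319 RPM, D2 = 29 cm
Using D1*w1 = D2*w2
w2 = D1*w1 / D2
w2 = 27*319 / 29
w2 = 8613 / 29
w2 = 297 RPM

297 RPM


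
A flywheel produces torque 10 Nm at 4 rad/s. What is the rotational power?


Given: tau = 10 Nm, omega = 4 rad/s
Using P = tau * omega
P = 10 * 4
P = 40 W

40 W


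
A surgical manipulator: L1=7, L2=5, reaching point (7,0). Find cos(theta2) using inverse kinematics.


Given: L1 = 7, L2 = 5, target (x, y) = (7, 0)
Using cos(theta2) = (x^2 + y^2 - L1^2 - L2^2) / (2*L1*L2)
x^2 + y^2 = 7^2 + 0 = 49
L1^2 + L2^2 = 49 + 25 = 74
Numerator = 49 - 74 = -25
Denominator = 2*7*5 = 70
cos(theta2) = -25/70 = -5/14

-5/14


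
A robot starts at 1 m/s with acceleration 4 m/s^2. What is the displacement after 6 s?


Given: v0 = 1 m/s, a = 4 m/s^2, t = 6 s
Using s = v0*t + (1/2)*a*t^2
s = 1*6 + (1/2)*4*6^2
s = 6 + (1/2)*144
s = 6 + 72
s = 78

78 m


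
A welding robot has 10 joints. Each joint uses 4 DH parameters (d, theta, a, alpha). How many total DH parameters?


Given: 10 joints, 4 DH parameters per joint (d, theta, a, alpha)
Total DH parameters = number_of_joints * 4
Total = 10 * 4
Total = 40

40


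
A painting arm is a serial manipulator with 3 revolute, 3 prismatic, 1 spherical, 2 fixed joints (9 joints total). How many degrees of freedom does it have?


Given: serial robot with 3 revolute, 3 prismatic, 1 spherical, 2 fixed joints
DOF contribution per joint type: revolute=1, prismatic=1, spherical=3, fixed=0
DOF = 3*1 + 3*1 + 1*3 + 2*0
DOF = 9

9


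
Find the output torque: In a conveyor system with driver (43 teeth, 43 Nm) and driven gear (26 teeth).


Given: N1 = 43, N2 = 26, T1 = 43 Nm
Using T2/T1 = N2/N1
T2 = T1 * N2 / N1
T2 = 43 * 26 / 43
T2 = 1118 / 43
T2 = 26 Nm

26 Nm


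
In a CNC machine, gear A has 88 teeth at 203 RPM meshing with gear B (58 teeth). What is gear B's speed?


Given: N1 = 88 teeth, w1 = 203 RPM, N2 = 58 teeth
Using N1*w1 = N2*w2
w2 = N1*w1 / N2
w2 = 88*203 / 58
w2 = 17864 / 58
w2 = 308 RPM

308 RPM


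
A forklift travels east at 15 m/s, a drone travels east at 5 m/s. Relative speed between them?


Given: v_A = 15 m/s east, v_B = 5 m/s east
Both move in the same direction; relative speed = |v_A - v_B|
|15 - 5| = |10|
= 10 m/s

10 m/s


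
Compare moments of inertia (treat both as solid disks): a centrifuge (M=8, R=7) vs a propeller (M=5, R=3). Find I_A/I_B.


Given: M1=8 kg, R1=7 m, M2=5 kg, R2=3 m
For a disk: I = (1/2)*M*R^2, so I_A/I_B = (M1*R1^2)/(M2*R2^2)
M1*R1^2 = 8*49 = 392
M2*R2^2 = 5*9 = 45
I_A/I_B = 392/45 = 392/45

392/45


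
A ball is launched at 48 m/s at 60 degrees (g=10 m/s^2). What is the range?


Given: v0 = 48 m/s, theta = 60 deg, g = 10 m/s^2
sin(2*60) = sin(120) = sqrt(3)/2
Using R = v0^2 * sin(2*theta) / g
R = 48^2 * (sqrt(3)/2) / 10
R = 2304 * sqrt(3) / 20
R = 576/5*sqrt(3) m

576/5*sqrt(3) m


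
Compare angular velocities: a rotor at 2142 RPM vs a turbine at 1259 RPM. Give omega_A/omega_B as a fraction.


Given: RPM_A = 2142, RPM_B = 1259
omega = 2*pi*RPM/60, so omega_A/omega_B = RPM_A / RPM_B
omega_A/omega_B = 2142 / 1259
omega_A/omega_B = 2142/1259

2142/1259


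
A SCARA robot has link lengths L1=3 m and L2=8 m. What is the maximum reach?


Given: L1 = 3 m, L2 = 8 m
For a 2-link planar arm, max reach = L1 + L2 (fully extended)
Max reach = 3 + 8
Max reach = 11 m

11 m


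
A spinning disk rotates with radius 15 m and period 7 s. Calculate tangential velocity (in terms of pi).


Given: radius r = 15 m, period T = 7 s
Using v = 2*pi*r / T
v = 2*pi*15 / 7
v = 30*pi / 7
v = 30/7*pi m/s

30/7*pi m/s


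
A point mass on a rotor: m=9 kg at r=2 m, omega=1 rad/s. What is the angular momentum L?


Given: m = 9 kg, r = 2 m, omega = 1 rad/s
For a point mass: I = m*r^2
I = 9*2^2 = 9*4 = 36
L = I*omega = 36*1
L = 36 kg*m^2/s

36 kg*m^2/s


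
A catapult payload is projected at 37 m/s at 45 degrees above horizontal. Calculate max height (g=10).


Given: v0 = 37 m/s, theta = 45 deg, g = 10 m/s^2
sin^2(45) = 1/2
Using H = v0^2 * sin^2(theta) / (2*g)
H = 37^2 * 1/2 / (2*10)
H = 1369 * 1/2 / 20
H = 1369/2 / 20
H = 1369/40 m

1369/40 m
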